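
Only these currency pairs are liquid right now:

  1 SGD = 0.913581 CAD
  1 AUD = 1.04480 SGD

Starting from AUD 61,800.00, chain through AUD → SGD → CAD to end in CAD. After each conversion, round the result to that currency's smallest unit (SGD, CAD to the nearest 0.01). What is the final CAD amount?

CAD 58,988.68

AUD 61,800.00 × 1.04480 = SGD 64,568.64
SGD 64,568.64 × 0.913581 = CAD 58,988.68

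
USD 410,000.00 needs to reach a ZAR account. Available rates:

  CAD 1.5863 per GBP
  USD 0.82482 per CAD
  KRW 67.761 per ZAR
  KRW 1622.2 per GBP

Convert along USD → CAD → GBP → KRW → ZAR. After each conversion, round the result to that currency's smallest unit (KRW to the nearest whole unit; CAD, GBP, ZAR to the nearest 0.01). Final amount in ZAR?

USD 410,000.00 ÷ 0.82482 = CAD 497,078.15
CAD 497,078.15 ÷ 1.5863 = GBP 313,356.96
GBP 313,356.96 × 1622.2 = KRW 508,327,661
KRW 508,327,661 ÷ 67.761 = ZAR 7,501,773.31

ZAR 7,501,773.31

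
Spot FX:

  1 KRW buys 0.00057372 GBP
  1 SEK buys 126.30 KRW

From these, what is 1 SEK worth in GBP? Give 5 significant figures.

SEK/GBP = 0.072461

1 SEK × 126.30 = 126.3 KRW
126.3 KRW × 0.00057372 = 0.0724608 GBP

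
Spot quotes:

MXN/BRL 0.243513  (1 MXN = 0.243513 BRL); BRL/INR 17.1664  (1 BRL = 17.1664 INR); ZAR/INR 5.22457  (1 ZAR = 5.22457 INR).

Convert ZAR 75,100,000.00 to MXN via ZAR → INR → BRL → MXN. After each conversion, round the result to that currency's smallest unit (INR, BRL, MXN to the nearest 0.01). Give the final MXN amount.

ZAR 75,100,000.00 × 5.22457 = INR 392,365,207.00
INR 392,365,207.00 ÷ 17.1664 = BRL 22,856,580.70
BRL 22,856,580.70 ÷ 0.243513 = MXN 93,861,850.09

MXN 93,861,850.09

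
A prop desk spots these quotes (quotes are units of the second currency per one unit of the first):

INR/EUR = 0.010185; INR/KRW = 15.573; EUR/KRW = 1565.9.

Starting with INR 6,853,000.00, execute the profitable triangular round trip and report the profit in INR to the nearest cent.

Profitable loop is INR → EUR → KRW → INR:
INR 6,853,000.00 × 0.010185 = EUR 69,797.80
EUR 69,797.80 × 1565.9 = KRW 109,296,383
KRW 109,296,383 ÷ 15.573 = INR 7,018,325.49
Profit = INR 7,018,325.49 − INR 6,853,000.00

Profit: INR 165,325.49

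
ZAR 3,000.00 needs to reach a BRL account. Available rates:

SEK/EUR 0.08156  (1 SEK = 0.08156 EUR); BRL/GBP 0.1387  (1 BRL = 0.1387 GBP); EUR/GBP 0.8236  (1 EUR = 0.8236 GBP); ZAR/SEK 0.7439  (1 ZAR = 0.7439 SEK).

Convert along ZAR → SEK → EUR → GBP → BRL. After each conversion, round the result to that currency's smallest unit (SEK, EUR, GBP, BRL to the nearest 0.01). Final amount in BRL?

BRL 1,080.82

ZAR 3,000.00 × 0.7439 = SEK 2,231.70
SEK 2,231.70 × 0.08156 = EUR 182.02
EUR 182.02 × 0.8236 = GBP 149.91
GBP 149.91 ÷ 0.1387 = BRL 1,080.82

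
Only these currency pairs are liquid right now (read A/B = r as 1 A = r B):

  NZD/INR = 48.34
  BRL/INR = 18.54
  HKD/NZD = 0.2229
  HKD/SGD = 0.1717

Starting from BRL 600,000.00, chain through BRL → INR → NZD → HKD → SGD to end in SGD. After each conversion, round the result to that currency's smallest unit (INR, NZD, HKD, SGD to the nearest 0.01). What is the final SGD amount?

SGD 177,261.56

BRL 600,000.00 × 18.54 = INR 11,124,000.00
INR 11,124,000.00 ÷ 48.34 = NZD 230,119.98
NZD 230,119.98 ÷ 0.2229 = HKD 1,032,391.12
HKD 1,032,391.12 × 0.1717 = SGD 177,261.56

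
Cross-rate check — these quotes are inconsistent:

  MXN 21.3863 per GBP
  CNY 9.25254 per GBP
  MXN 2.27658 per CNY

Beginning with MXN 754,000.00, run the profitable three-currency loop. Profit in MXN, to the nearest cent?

Profit: MXN 11,531.58

Profitable loop is MXN → CNY → GBP → MXN:
MXN 754,000.00 ÷ 2.27658 = CNY 331,198.55
CNY 331,198.55 ÷ 9.25254 = GBP 35,795.42
GBP 35,795.42 × 21.3863 = MXN 765,531.58
Profit = MXN 765,531.58 − MXN 754,000.00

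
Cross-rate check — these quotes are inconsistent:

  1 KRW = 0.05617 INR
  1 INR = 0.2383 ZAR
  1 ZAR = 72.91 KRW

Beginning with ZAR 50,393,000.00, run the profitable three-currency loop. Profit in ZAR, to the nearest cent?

Profit: ZAR 1,243,244.57

Profitable loop is ZAR → INR → KRW → ZAR:
ZAR 50,393,000.00 ÷ 0.2383 = INR 211,468,736.89
INR 211,468,736.89 ÷ 0.05617 = KRW 3,764,798,592
KRW 3,764,798,592 ÷ 72.91 = ZAR 51,636,244.57
Profit = ZAR 51,636,244.57 − ZAR 50,393,000.00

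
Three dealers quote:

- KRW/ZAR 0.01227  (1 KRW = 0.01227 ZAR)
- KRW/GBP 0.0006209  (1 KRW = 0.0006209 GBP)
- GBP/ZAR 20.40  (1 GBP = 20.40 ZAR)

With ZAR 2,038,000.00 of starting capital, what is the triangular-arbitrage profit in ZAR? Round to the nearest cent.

Profit: ZAR 65,833.88

Profitable loop is ZAR → KRW → GBP → ZAR:
ZAR 2,038,000.00 ÷ 0.01227 = KRW 166,096,170
KRW 166,096,170 × 0.0006209 = GBP 103,129.11
GBP 103,129.11 × 20.40 = ZAR 2,103,833.88
Profit = ZAR 2,103,833.88 − ZAR 2,038,000.00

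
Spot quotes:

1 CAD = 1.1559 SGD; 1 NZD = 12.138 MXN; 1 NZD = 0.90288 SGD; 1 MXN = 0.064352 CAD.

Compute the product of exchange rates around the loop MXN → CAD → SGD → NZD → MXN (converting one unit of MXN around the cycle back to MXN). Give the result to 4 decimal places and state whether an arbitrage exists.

Around MXN → CAD → SGD → NZD → MXN: 1 × 0.064352 × 1.1559 ÷ 0.90288 × 12.138 = 0.999999
Product ≈ 1 (deviation 0.000%, within rounding noise).

1.0000 (no arbitrage)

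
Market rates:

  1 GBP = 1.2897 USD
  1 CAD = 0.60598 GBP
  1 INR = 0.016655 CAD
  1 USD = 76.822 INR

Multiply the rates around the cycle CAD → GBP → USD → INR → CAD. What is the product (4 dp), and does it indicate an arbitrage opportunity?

0.9999 (no arbitrage)

Around CAD → GBP → USD → INR → CAD: 1 × 0.60598 × 1.2897 × 76.822 × 0.016655 = 0.999948
Product ≈ 1 (deviation 0.005%, within rounding noise).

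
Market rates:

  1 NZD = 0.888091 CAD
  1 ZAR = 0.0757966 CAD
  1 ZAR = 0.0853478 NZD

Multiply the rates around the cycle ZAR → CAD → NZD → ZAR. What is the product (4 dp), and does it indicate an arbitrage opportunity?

Around ZAR → CAD → NZD → ZAR: 1 × 0.0757966 ÷ 0.888091 ÷ 0.0853478 = 1.000000
Product ≈ 1 (deviation 0.000%, within rounding noise).

1.0000 (no arbitrage)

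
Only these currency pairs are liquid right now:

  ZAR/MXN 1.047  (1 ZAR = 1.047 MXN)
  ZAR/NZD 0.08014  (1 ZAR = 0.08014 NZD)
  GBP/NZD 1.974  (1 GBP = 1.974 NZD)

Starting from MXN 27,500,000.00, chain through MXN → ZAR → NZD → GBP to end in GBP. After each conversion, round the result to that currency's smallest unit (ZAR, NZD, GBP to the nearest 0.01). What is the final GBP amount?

GBP 1,066,321.59

MXN 27,500,000.00 ÷ 1.047 = ZAR 26,265,520.53
ZAR 26,265,520.53 × 0.08014 = NZD 2,104,918.82
NZD 2,104,918.82 ÷ 1.974 = GBP 1,066,321.59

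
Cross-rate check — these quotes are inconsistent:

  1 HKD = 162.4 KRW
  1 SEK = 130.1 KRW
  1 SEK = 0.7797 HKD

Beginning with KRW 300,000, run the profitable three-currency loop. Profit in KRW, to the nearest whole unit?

Profit: KRW 8,237

Profitable loop is KRW → HKD → SEK → KRW:
KRW 300,000 ÷ 162.4 = HKD 1,847.29
HKD 1,847.29 ÷ 0.7797 = SEK 2,369.23
SEK 2,369.23 × 130.1 = KRW 308,237
Profit = KRW 308,237 − KRW 300,000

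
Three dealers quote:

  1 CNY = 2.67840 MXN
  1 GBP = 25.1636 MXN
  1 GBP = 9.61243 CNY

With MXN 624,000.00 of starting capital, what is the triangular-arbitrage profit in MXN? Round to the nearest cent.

Profit: MXN 14,440.52

Profitable loop is MXN → GBP → CNY → MXN:
MXN 624,000.00 ÷ 25.1636 = GBP 24,797.72
GBP 24,797.72 × 9.61243 = CNY 238,366.38
CNY 238,366.38 × 2.67840 = MXN 638,440.52
Profit = MXN 638,440.52 − MXN 624,000.00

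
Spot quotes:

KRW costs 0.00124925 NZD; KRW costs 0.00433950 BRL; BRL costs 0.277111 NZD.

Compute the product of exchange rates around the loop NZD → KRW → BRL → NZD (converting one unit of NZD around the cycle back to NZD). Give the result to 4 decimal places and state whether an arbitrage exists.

0.9626 (arbitrage exists)

Around NZD → KRW → BRL → NZD: 1 ÷ 0.00124925 × 0.00433950 × 0.277111 = 0.962596
Product < 1; profitable direction is NZD → BRL → KRW → NZD.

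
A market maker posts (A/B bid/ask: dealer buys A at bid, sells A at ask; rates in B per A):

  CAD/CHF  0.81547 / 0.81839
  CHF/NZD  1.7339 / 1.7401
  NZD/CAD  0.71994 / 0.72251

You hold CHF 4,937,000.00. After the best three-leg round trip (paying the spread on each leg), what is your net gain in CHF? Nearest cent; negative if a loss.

Net profit: CHF 88,641.05

Best loop CHF → NZD → CAD → CHF:
CHF 4,937,000.00 × 1.7339 (sell CHF at bid) = NZD 8,560,264.30
NZD 8,560,264.30 × 0.71994 (sell NZD at bid) = CAD 6,162,876.68
CAD 6,162,876.68 × 0.81547 (sell CAD at bid) = CHF 5,025,641.05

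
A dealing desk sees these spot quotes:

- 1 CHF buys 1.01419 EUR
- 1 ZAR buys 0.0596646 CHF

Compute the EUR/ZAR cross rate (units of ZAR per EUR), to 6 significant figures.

1 EUR ÷ 1.01419 = 0.986009 CHF
0.986009 CHF ÷ 0.0596646 = 16.5259 ZAR

EUR/ZAR = 16.5259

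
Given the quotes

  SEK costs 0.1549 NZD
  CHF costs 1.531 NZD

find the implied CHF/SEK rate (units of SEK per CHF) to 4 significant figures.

CHF/SEK = 9.884

1 CHF × 1.531 = 1.531 NZD
1.531 NZD ÷ 0.1549 = 9.8838 SEK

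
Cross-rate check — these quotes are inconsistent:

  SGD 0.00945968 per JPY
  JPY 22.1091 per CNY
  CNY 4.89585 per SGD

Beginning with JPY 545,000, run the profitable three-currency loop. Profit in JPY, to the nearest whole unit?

Profit: JPY 13,049

Profitable loop is JPY → SGD → CNY → JPY:
JPY 545,000 × 0.00945968 = SGD 5,155.53
SGD 5,155.53 × 4.89585 = CNY 25,240.68
CNY 25,240.68 × 22.1091 = JPY 558,049
Profit = JPY 558,049 − JPY 545,000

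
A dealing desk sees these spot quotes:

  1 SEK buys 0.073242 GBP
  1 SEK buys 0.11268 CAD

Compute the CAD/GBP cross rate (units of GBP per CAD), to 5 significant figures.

1 CAD ÷ 0.11268 = 8.87469 SEK
8.87469 SEK × 0.073242 = 0.65 GBP

CAD/GBP = 0.65000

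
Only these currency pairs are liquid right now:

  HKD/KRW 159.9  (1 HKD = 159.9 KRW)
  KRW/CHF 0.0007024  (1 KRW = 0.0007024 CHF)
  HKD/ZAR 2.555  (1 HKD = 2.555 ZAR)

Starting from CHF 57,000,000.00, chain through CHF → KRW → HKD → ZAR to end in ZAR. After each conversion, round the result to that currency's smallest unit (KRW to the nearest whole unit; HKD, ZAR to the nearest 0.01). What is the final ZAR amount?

ZAR 1,296,679,943.75

CHF 57,000,000.00 ÷ 0.0007024 = KRW 81,150,341,686
KRW 81,150,341,686 ÷ 159.9 = HKD 507,506,827.30
HKD 507,506,827.30 × 2.555 = ZAR 1,296,679,943.75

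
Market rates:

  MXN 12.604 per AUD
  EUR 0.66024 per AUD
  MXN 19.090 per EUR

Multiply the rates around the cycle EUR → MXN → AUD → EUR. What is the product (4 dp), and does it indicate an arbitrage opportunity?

Around EUR → MXN → AUD → EUR: 1 × 19.090 ÷ 12.604 × 0.66024 = 0.999999
Product ≈ 1 (deviation 0.000%, within rounding noise).

1.0000 (no arbitrage)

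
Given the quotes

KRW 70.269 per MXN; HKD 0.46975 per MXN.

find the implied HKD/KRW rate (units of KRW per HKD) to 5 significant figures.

HKD/KRW = 149.59

1 HKD ÷ 0.46975 = 2.12879 MXN
2.12879 MXN × 70.269 = 149.588 KRW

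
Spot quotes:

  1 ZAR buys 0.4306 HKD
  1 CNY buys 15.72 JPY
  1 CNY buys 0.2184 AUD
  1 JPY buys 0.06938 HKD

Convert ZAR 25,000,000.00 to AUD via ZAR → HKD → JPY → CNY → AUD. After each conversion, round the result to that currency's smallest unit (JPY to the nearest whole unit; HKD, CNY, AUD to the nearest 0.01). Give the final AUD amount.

AUD 2,155,657.85

ZAR 25,000,000.00 × 0.4306 = HKD 10,765,000.00
HKD 10,765,000.00 ÷ 0.06938 = JPY 155,159,988
JPY 155,159,988 ÷ 15.72 = CNY 9,870,228.24
CNY 9,870,228.24 × 0.2184 = AUD 2,155,657.85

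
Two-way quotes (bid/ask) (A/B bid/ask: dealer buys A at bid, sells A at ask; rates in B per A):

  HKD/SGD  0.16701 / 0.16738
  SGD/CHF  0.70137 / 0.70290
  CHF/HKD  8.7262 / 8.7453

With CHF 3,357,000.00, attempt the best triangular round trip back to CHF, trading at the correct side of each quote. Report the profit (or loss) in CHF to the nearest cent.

Best loop CHF → HKD → SGD → CHF:
CHF 3,357,000.00 × 8.7262 (sell CHF at bid) = HKD 29,293,853.40
HKD 29,293,853.40 × 0.16701 (sell HKD at bid) = SGD 4,892,366.46
SGD 4,892,366.46 × 0.70137 (sell SGD at bid) = CHF 3,431,359.06

Net profit: CHF 74,359.06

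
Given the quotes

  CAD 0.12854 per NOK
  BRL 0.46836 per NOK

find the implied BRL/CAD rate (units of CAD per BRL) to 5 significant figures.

BRL/CAD = 0.27445

1 BRL ÷ 0.46836 = 2.13511 NOK
2.13511 NOK × 0.12854 = 0.274447 CAD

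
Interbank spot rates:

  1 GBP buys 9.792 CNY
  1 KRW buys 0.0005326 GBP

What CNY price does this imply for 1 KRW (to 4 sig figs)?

KRW/CNY = 0.005215

1 KRW × 0.0005326 = 0.0005326 GBP
0.0005326 GBP × 9.792 = 0.00521522 CNY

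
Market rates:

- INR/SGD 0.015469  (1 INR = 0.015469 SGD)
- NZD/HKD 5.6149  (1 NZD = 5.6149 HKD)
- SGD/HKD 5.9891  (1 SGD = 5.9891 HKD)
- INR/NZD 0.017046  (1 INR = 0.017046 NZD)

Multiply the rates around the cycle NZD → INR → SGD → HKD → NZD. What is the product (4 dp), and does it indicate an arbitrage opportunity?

0.9680 (arbitrage exists)

Around NZD → INR → SGD → HKD → NZD: 1 ÷ 0.017046 × 0.015469 × 5.9891 ÷ 5.6149 = 0.967964
Product < 1; profitable direction is NZD → HKD → SGD → INR → NZD.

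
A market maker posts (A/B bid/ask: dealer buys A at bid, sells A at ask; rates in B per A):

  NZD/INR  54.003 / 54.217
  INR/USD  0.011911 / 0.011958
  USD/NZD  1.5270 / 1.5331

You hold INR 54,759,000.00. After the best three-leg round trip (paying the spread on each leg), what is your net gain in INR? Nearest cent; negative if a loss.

Net profit: INR 333,311.30

Best loop INR → NZD → USD → INR:
INR 54,759,000.00 ÷ 54.217 (buy NZD at ask) = NZD 1,009,996.86
NZD 1,009,996.86 ÷ 1.5331 (buy USD at ask) = USD 658,793.86
USD 658,793.86 ÷ 0.011958 (buy INR at ask) = INR 55,092,311.30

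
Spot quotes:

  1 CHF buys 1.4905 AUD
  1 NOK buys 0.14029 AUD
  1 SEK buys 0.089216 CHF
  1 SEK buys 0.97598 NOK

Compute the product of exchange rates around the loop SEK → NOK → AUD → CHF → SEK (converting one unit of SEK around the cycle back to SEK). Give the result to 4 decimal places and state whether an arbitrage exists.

Around SEK → NOK → AUD → CHF → SEK: 1 × 0.97598 × 0.14029 ÷ 1.4905 ÷ 0.089216 = 1.029658
Product > 1; profitable direction is SEK → NOK → AUD → CHF → SEK.

1.0297 (arbitrage exists)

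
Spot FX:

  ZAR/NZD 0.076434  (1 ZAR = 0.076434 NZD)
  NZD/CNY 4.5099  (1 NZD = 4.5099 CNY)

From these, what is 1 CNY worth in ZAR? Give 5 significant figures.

1 CNY ÷ 4.5099 = 0.221734 NZD
0.221734 NZD ÷ 0.076434 = 2.90099 ZAR

CNY/ZAR = 2.9010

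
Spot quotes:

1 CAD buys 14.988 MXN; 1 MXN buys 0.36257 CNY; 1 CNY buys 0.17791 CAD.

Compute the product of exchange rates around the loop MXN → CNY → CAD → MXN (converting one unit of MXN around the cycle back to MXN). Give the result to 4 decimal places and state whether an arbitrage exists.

Around MXN → CNY → CAD → MXN: 1 × 0.36257 × 0.17791 × 14.988 = 0.966798
Product < 1; profitable direction is MXN → CAD → CNY → MXN.

0.9668 (arbitrage exists)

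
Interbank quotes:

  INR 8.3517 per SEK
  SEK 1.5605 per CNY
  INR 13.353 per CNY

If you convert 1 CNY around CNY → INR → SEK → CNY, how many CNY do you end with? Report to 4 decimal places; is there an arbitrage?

1.0246 (arbitrage exists)

Around CNY → INR → SEK → CNY: 1 × 13.353 ÷ 8.3517 ÷ 1.5605 = 1.024567
Product > 1; profitable direction is CNY → INR → SEK → CNY.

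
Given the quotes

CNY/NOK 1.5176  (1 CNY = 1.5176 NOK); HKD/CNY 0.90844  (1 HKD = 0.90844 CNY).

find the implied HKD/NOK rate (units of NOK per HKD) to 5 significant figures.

1 HKD × 0.90844 = 0.90844 CNY
0.90844 CNY × 1.5176 = 1.37865 NOK

HKD/NOK = 1.3786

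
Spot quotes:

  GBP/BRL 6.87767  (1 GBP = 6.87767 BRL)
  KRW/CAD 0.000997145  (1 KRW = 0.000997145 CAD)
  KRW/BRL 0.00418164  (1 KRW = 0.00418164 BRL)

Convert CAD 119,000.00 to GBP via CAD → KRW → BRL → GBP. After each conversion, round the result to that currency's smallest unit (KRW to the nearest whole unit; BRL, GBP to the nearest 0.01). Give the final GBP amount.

CAD 119,000.00 ÷ 0.000997145 = KRW 119,340,718
KRW 119,340,718 × 0.00418164 = BRL 499,039.92
BRL 499,039.92 ÷ 6.87767 = GBP 72,559.45

GBP 72,559.45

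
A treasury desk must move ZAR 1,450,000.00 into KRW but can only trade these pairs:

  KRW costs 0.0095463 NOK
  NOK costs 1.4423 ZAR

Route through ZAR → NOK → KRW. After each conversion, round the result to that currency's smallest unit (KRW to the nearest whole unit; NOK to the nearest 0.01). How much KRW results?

ZAR 1,450,000.00 ÷ 1.4423 = NOK 1,005,338.70
NOK 1,005,338.70 ÷ 0.0095463 = KRW 105,311,870

KRW 105,311,870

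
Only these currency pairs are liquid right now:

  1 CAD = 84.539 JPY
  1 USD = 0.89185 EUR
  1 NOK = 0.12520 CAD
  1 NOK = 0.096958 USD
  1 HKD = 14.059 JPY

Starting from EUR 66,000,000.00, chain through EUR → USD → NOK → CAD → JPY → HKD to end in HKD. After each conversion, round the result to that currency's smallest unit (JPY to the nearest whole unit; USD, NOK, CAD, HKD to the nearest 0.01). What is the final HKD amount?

HKD 574,613,036.28

EUR 66,000,000.00 ÷ 0.89185 = USD 74,003,475.92
USD 74,003,475.92 ÷ 0.096958 = NOK 763,252,912.81
NOK 763,252,912.81 × 0.12520 = CAD 95,559,264.68
CAD 95,559,264.68 × 84.539 = JPY 8,078,484,677
JPY 8,078,484,677 ÷ 14.059 = HKD 574,613,036.28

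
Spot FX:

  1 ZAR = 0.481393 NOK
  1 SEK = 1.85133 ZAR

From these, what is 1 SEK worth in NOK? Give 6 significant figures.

SEK/NOK = 0.891217

1 SEK × 1.85133 = 1.85133 ZAR
1.85133 ZAR × 0.481393 = 0.891217 NOK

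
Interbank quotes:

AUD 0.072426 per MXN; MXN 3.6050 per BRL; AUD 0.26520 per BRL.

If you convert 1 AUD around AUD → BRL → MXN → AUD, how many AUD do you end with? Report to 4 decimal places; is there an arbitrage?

Around AUD → BRL → MXN → AUD: 1 ÷ 0.26520 × 3.6050 × 0.072426 = 0.984524
Product < 1; profitable direction is AUD → MXN → BRL → AUD.

0.9845 (arbitrage exists)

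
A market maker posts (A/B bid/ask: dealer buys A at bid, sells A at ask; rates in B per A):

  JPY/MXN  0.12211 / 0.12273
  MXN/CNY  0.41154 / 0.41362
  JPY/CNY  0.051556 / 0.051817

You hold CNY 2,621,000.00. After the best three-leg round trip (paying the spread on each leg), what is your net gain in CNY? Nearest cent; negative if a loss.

Net profit: CNY 40,913.70

Best loop CNY → MXN → JPY → CNY:
CNY 2,621,000.00 ÷ 0.41362 (buy MXN at ask) = MXN 6,336,734.20
MXN 6,336,734.20 ÷ 0.12273 (buy JPY at ask) = JPY 51,631,502
JPY 51,631,502 × 0.051556 (sell JPY at bid) = CNY 2,661,913.70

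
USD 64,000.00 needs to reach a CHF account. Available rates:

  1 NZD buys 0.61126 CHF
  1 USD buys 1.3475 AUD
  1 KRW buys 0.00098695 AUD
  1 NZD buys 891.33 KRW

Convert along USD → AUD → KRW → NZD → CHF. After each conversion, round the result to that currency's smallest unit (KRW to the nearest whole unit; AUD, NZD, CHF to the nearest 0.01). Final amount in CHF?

CHF 59,924.04

USD 64,000.00 × 1.3475 = AUD 86,240.00
AUD 86,240.00 ÷ 0.00098695 = KRW 87,380,313
KRW 87,380,313 ÷ 891.33 = NZD 98,033.63
NZD 98,033.63 × 0.61126 = CHF 59,924.04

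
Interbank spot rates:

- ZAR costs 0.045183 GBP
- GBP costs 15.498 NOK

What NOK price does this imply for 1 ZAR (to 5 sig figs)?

ZAR/NOK = 0.70025

1 ZAR × 0.045183 = 0.045183 GBP
0.045183 GBP × 15.498 = 0.700246 NOK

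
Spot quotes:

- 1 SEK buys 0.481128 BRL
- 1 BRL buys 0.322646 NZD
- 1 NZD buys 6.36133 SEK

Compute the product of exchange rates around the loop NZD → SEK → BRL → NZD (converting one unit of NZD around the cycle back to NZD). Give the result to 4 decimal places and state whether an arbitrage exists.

0.9875 (arbitrage exists)

Around NZD → SEK → BRL → NZD: 1 × 6.36133 × 0.481128 × 0.322646 = 0.987495
Product < 1; profitable direction is NZD → BRL → SEK → NZD.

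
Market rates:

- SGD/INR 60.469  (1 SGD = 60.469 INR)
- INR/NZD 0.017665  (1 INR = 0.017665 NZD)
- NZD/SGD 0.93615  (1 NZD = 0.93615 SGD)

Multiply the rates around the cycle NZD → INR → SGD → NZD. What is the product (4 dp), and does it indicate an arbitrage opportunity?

1.0000 (no arbitrage)

Around NZD → INR → SGD → NZD: 1 ÷ 0.017665 ÷ 60.469 ÷ 0.93615 = 1.000019
Product ≈ 1 (deviation 0.002%, within rounding noise).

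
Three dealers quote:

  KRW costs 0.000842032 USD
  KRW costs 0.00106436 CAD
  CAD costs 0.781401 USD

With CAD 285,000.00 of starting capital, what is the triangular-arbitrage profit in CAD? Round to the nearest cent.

Profitable loop is CAD → KRW → USD → CAD:
CAD 285,000.00 ÷ 0.00106436 = KRW 267,766,545
KRW 267,766,545 × 0.000842032 = USD 225,468.00
USD 225,468.00 ÷ 0.781401 = CAD 288,543.27
Profit = CAD 288,543.27 − CAD 285,000.00

Profit: CAD 3,543.27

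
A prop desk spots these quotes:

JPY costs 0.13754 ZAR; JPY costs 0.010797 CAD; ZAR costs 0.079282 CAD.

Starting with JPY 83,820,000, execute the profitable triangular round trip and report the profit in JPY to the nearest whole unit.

Profitable loop is JPY → ZAR → CAD → JPY:
JPY 83,820,000 × 0.13754 = ZAR 11,528,602.80
ZAR 11,528,602.80 × 0.079282 = CAD 914,010.69
CAD 914,010.69 ÷ 0.010797 = JPY 84,654,134
Profit = JPY 84,654,134 − JPY 83,820,000

Profit: JPY 834,134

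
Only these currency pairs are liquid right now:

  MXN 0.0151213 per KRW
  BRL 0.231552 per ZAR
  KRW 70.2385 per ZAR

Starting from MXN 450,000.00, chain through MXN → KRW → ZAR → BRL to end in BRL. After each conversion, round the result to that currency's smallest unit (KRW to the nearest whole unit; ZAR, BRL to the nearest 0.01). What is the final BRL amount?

BRL 98,106.25

MXN 450,000.00 ÷ 0.0151213 = KRW 29,759,346
KRW 29,759,346 ÷ 70.2385 = ZAR 423,689.94
ZAR 423,689.94 × 0.231552 = BRL 98,106.25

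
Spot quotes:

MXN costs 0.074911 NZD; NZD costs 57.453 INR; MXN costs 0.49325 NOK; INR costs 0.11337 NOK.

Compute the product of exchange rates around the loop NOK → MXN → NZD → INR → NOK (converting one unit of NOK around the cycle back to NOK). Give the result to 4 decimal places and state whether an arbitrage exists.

0.9892 (arbitrage exists)

Around NOK → MXN → NZD → INR → NOK: 1 ÷ 0.49325 × 0.074911 × 57.453 × 0.11337 = 0.989212
Product < 1; profitable direction is NOK → INR → NZD → MXN → NOK.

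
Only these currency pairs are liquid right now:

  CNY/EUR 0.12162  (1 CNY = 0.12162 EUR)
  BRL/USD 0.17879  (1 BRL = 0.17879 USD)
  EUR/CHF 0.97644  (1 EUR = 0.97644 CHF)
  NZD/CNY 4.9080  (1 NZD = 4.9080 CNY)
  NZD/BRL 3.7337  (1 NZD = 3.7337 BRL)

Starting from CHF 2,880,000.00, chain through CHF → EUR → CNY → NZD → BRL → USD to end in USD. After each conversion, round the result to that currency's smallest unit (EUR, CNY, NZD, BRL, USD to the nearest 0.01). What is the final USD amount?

CHF 2,880,000.00 ÷ 0.97644 = EUR 2,949,489.98
EUR 2,949,489.98 ÷ 0.12162 = CNY 24,251,685.41
CNY 24,251,685.41 ÷ 4.9080 = NZD 4,941,256.20
NZD 4,941,256.20 × 3.7337 = BRL 18,449,168.27
BRL 18,449,168.27 × 0.17879 = USD 3,298,526.79

USD 3,298,526.79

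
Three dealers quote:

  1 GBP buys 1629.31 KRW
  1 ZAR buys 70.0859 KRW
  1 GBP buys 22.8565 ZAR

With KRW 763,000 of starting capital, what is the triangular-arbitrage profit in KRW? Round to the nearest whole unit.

Profit: KRW 13,047

Profitable loop is KRW → ZAR → GBP → KRW:
KRW 763,000 ÷ 70.0859 = ZAR 10,886.64
ZAR 10,886.64 ÷ 22.8565 = GBP 476.30
GBP 476.30 × 1629.31 = KRW 776,047
Profit = KRW 776,047 − KRW 763,000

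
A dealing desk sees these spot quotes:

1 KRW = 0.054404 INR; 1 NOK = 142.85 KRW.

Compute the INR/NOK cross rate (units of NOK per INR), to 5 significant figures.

INR/NOK = 0.12867

1 INR ÷ 0.054404 = 18.381 KRW
18.381 KRW ÷ 142.85 = 0.128673 NOK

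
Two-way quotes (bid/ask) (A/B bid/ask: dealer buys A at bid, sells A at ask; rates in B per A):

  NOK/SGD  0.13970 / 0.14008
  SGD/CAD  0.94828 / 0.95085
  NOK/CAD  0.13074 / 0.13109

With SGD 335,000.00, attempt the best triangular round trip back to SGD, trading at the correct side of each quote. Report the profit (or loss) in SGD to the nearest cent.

Net profit: SGD 3,538.64

Best loop SGD → CAD → NOK → SGD:
SGD 335,000.00 × 0.94828 (sell SGD at bid) = CAD 317,673.80
CAD 317,673.80 ÷ 0.13109 (buy NOK at ask) = NOK 2,423,325.96
NOK 2,423,325.96 × 0.13970 (sell NOK at bid) = SGD 338,538.64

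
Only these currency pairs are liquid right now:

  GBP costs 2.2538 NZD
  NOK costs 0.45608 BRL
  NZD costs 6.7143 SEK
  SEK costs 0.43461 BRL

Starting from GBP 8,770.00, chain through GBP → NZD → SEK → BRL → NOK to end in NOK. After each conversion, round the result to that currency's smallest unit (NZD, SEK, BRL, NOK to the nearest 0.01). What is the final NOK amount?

NOK 126,466.21

GBP 8,770.00 × 2.2538 = NZD 19,765.83
NZD 19,765.83 × 6.7143 = SEK 132,713.71
SEK 132,713.71 × 0.43461 = BRL 57,678.71
BRL 57,678.71 ÷ 0.45608 = NOK 126,466.21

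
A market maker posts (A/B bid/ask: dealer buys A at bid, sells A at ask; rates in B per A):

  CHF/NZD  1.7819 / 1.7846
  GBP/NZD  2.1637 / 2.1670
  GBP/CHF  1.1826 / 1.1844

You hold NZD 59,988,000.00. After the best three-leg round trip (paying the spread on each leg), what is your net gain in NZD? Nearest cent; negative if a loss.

Net profit: NZD 1,419,602.32

Best loop NZD → CHF → GBP → NZD:
NZD 59,988,000.00 ÷ 1.7846 (buy CHF at ask) = CHF 33,614,255.30
CHF 33,614,255.30 ÷ 1.1844 (buy GBP at ask) = GBP 28,380,830.21
GBP 28,380,830.21 × 2.1637 (sell GBP at bid) = NZD 61,407,602.32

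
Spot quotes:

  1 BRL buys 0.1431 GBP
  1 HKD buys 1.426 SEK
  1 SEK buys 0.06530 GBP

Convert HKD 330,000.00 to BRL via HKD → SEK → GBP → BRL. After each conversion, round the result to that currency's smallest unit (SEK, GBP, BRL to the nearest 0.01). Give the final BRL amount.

HKD 330,000.00 × 1.426 = SEK 470,580.00
SEK 470,580.00 × 0.06530 = GBP 30,728.87
GBP 30,728.87 ÷ 0.1431 = BRL 214,737.04

BRL 214,737.04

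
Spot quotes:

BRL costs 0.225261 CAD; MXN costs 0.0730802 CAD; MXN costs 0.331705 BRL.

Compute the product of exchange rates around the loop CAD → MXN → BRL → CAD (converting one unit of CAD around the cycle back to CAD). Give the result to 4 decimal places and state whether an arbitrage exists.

1.0224 (arbitrage exists)

Around CAD → MXN → BRL → CAD: 1 ÷ 0.0730802 × 0.331705 × 0.225261 = 1.022441
Product > 1; profitable direction is CAD → MXN → BRL → CAD.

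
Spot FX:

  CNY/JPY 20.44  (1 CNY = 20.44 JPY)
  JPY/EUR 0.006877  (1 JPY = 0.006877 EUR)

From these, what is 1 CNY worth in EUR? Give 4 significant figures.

CNY/EUR = 0.1406

1 CNY × 20.44 = 20.44 JPY
20.44 JPY × 0.006877 = 0.140566 EUR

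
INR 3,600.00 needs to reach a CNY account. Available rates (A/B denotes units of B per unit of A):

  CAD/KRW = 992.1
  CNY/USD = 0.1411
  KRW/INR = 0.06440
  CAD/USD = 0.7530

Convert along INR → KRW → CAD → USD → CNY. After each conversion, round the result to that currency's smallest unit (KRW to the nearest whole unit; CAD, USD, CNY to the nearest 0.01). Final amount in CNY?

INR 3,600.00 ÷ 0.06440 = KRW 55,901
KRW 55,901 ÷ 992.1 = CAD 56.35
CAD 56.35 × 0.7530 = USD 42.43
USD 42.43 ÷ 0.1411 = CNY 300.71

CNY 300.71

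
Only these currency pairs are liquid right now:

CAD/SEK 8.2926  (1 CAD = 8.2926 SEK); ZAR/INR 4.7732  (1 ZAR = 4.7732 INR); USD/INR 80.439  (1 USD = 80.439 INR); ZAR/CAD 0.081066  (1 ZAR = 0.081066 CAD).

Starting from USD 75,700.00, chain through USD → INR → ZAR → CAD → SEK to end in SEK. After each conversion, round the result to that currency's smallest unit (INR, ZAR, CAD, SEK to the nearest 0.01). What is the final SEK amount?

USD 75,700.00 × 80.439 = INR 6,089,232.30
INR 6,089,232.30 ÷ 4.7732 = ZAR 1,275,712.79
ZAR 1,275,712.79 × 0.081066 = CAD 103,416.93
CAD 103,416.93 × 8.2926 = SEK 857,595.23

SEK 857,595.23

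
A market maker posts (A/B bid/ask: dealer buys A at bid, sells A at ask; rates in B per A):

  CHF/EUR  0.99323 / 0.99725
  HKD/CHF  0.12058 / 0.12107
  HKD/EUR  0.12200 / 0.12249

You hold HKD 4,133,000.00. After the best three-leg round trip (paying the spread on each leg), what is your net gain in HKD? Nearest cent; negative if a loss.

Net profit: HKD 43,232.31

Best loop HKD → EUR → CHF → HKD:
HKD 4,133,000.00 × 0.12200 (sell HKD at bid) = EUR 504,226.00
EUR 504,226.00 ÷ 0.99725 (buy CHF at ask) = CHF 505,616.45
CHF 505,616.45 ÷ 0.12107 (buy HKD at ask) = HKD 4,176,232.31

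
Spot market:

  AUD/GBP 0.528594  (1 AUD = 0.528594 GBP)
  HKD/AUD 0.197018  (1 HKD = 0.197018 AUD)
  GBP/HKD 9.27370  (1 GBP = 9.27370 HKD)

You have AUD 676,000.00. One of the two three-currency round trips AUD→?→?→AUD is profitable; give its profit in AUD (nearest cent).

Profitable loop is AUD → HKD → GBP → AUD:
AUD 676,000.00 ÷ 0.197018 = HKD 3,431,158.57
HKD 3,431,158.57 ÷ 9.27370 = GBP 369,988.09
GBP 369,988.09 ÷ 0.528594 = AUD 699,947.58
Profit = AUD 699,947.58 − AUD 676,000.00

Profit: AUD 23,947.58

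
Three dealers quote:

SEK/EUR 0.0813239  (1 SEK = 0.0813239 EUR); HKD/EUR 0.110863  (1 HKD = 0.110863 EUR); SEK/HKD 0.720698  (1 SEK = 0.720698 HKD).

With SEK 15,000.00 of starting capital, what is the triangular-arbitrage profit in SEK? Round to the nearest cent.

Profit: SEK 267.56

Profitable loop is SEK → EUR → HKD → SEK:
SEK 15,000.00 × 0.0813239 = EUR 1,219.86
EUR 1,219.86 ÷ 0.110863 = HKD 11,003.30
HKD 11,003.30 ÷ 0.720698 = SEK 15,267.56
Profit = SEK 15,267.56 − SEK 15,000.00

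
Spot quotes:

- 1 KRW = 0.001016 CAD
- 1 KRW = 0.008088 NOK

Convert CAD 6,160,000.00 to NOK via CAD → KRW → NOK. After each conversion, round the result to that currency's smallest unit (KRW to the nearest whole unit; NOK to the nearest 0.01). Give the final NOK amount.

CAD 6,160,000.00 ÷ 0.001016 = KRW 6,062,992,126
KRW 6,062,992,126 × 0.008088 = NOK 49,037,480.32

NOK 49,037,480.32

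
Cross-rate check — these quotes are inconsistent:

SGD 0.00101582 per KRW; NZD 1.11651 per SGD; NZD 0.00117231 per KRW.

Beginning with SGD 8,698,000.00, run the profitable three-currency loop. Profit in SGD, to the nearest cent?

Profit: SGD 292,472.08

Profitable loop is SGD → KRW → NZD → SGD:
SGD 8,698,000.00 ÷ 0.00101582 = KRW 8,562,540,608
KRW 8,562,540,608 × 0.00117231 = NZD 10,037,951.98
NZD 10,037,951.98 ÷ 1.11651 = SGD 8,990,472.08
Profit = SGD 8,990,472.08 − SGD 8,698,000.00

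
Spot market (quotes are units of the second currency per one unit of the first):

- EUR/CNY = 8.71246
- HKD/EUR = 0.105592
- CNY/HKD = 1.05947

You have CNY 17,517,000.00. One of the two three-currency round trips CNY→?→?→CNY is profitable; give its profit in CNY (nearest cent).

Profitable loop is CNY → EUR → HKD → CNY:
CNY 17,517,000.00 ÷ 8.71246 = EUR 2,010,568.77
EUR 2,010,568.77 ÷ 0.105592 = HKD 19,040,919.50
HKD 19,040,919.50 ÷ 1.05947 = CNY 17,972,117.66
Profit = CNY 17,972,117.66 − CNY 17,517,000.00

Profit: CNY 455,117.66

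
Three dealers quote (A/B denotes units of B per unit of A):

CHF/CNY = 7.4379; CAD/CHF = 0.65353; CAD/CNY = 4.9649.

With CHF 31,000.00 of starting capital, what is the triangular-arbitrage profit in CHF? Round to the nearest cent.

Profit: CHF 663.31

Profitable loop is CHF → CAD → CNY → CHF:
CHF 31,000.00 ÷ 0.65353 = CAD 47,434.70
CAD 47,434.70 × 4.9649 = CNY 235,508.55
CNY 235,508.55 ÷ 7.4379 = CHF 31,663.31
Profit = CHF 31,663.31 − CHF 31,000.00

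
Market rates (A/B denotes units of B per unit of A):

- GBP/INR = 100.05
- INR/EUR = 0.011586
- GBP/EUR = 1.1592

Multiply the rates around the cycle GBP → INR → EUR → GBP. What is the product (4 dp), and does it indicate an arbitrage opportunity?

1.0000 (no arbitrage)

Around GBP → INR → EUR → GBP: 1 × 100.05 × 0.011586 ÷ 1.1592 = 0.999982
Product ≈ 1 (deviation 0.002%, within rounding noise).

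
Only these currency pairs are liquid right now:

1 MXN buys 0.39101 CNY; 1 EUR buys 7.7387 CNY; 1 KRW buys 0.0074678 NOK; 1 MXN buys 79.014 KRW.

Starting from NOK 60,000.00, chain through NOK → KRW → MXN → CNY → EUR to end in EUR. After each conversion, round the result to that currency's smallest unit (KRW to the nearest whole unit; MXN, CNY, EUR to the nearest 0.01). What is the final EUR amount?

NOK 60,000.00 ÷ 0.0074678 = KRW 8,034,495
KRW 8,034,495 ÷ 79.014 = MXN 101,684.45
MXN 101,684.45 × 0.39101 = CNY 39,759.64
CNY 39,759.64 ÷ 7.7387 = EUR 5,137.77

EUR 5,137.77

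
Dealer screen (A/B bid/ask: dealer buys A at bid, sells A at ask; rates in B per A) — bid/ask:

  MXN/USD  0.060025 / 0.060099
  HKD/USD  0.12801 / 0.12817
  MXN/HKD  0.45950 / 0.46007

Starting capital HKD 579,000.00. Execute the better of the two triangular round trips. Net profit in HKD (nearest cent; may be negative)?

Net profit: HKD 10,386.84

Best loop HKD → MXN → USD → HKD:
HKD 579,000.00 ÷ 0.46007 (buy MXN at ask) = MXN 1,258,504.14
MXN 1,258,504.14 × 0.060025 (sell MXN at bid) = USD 75,541.71
USD 75,541.71 ÷ 0.12817 (buy HKD at ask) = HKD 589,386.84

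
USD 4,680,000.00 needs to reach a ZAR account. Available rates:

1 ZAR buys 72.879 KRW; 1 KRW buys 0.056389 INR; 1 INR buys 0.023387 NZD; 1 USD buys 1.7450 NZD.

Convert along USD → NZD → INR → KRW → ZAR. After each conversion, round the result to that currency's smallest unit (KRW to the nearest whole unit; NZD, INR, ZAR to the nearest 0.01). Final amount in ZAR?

ZAR 84,970,851.60

USD 4,680,000.00 × 1.7450 = NZD 8,166,600.00
NZD 8,166,600.00 ÷ 0.023387 = INR 349,193,996.66
INR 349,193,996.66 ÷ 0.056389 = KRW 6,192,590,694
KRW 6,192,590,694 ÷ 72.879 = ZAR 84,970,851.60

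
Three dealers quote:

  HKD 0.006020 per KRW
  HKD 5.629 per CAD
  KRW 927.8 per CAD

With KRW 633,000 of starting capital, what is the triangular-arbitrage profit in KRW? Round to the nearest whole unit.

Profit: KRW 4,946

Profitable loop is KRW → CAD → HKD → KRW:
KRW 633,000 ÷ 927.8 = CAD 682.26
CAD 682.26 × 5.629 = HKD 3,840.44
HKD 3,840.44 ÷ 0.006020 = KRW 637,946
Profit = KRW 637,946 − KRW 633,000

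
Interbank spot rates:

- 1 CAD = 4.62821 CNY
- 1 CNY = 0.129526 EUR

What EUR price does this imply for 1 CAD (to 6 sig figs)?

CAD/EUR = 0.599474

1 CAD × 4.62821 = 4.62821 CNY
4.62821 CNY × 0.129526 = 0.599474 EUR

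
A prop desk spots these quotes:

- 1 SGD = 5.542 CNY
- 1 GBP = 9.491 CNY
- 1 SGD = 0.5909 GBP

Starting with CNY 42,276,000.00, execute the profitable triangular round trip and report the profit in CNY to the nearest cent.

Profitable loop is CNY → SGD → GBP → CNY:
CNY 42,276,000.00 ÷ 5.542 = SGD 7,628,293.04
SGD 7,628,293.04 × 0.5909 = GBP 4,507,558.35
GBP 4,507,558.35 × 9.491 = CNY 42,781,236.34
Profit = CNY 42,781,236.34 − CNY 42,276,000.00

Profit: CNY 505,236.34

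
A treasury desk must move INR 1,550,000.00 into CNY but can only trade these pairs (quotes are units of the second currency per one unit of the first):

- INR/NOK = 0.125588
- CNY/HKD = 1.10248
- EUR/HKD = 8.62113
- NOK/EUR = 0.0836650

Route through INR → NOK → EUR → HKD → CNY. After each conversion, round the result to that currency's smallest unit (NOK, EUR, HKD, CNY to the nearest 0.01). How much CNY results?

INR 1,550,000.00 × 0.125588 = NOK 194,661.40
NOK 194,661.40 × 0.0836650 = EUR 16,286.35
EUR 16,286.35 × 8.62113 = HKD 140,406.74
HKD 140,406.74 ÷ 1.10248 = CNY 127,355.36

CNY 127,355.36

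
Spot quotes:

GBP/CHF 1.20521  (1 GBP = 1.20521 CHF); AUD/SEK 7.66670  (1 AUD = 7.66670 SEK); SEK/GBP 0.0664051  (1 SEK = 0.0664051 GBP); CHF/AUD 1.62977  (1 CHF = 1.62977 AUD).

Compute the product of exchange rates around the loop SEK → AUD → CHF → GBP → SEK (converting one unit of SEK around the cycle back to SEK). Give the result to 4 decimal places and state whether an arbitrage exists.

1.0000 (no arbitrage)

Around SEK → AUD → CHF → GBP → SEK: 1 ÷ 7.66670 ÷ 1.62977 ÷ 1.20521 ÷ 0.0664051 = 1.000002
Product ≈ 1 (deviation 0.000%, within rounding noise).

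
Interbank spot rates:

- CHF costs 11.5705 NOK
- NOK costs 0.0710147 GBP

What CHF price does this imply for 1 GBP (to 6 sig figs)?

GBP/CHF = 1.21703

1 GBP ÷ 0.0710147 = 14.0816 NOK
14.0816 NOK ÷ 11.5705 = 1.21703 CHF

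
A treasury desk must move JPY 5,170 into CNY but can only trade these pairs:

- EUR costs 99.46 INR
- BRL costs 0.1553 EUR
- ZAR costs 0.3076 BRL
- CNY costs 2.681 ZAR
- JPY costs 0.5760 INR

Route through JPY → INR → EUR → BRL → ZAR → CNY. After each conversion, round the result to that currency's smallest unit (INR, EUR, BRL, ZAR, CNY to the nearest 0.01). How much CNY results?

JPY 5,170 × 0.5760 = INR 2,977.92
INR 2,977.92 ÷ 99.46 = EUR 29.94
EUR 29.94 ÷ 0.1553 = BRL 192.79
BRL 192.79 ÷ 0.3076 = ZAR 626.76
ZAR 626.76 ÷ 2.681 = CNY 233.78

CNY 233.78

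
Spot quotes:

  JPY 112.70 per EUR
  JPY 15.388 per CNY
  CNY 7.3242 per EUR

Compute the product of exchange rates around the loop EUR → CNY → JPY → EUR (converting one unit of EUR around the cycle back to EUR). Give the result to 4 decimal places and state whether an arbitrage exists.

Around EUR → CNY → JPY → EUR: 1 × 7.3242 × 15.388 ÷ 112.70 = 1.000042
Product ≈ 1 (deviation 0.004%, within rounding noise).

1.0000 (no arbitrage)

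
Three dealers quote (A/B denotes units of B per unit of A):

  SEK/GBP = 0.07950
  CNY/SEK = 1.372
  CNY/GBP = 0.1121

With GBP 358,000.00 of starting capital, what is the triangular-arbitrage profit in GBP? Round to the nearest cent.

Profit: GBP 9,931.86

Profitable loop is GBP → SEK → CNY → GBP:
GBP 358,000.00 ÷ 0.07950 = SEK 4,503,144.65
SEK 4,503,144.65 ÷ 1.372 = CNY 3,282,175.40
CNY 3,282,175.40 × 0.1121 = GBP 367,931.86
Profit = GBP 367,931.86 − GBP 358,000.00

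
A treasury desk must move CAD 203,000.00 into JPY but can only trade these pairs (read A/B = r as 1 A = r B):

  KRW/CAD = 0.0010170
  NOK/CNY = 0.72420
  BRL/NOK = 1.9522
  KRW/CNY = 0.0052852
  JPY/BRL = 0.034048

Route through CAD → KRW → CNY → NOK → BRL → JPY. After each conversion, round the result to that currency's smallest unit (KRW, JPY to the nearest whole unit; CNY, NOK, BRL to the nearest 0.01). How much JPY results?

CAD 203,000.00 ÷ 0.0010170 = KRW 199,606,686
KRW 199,606,686 × 0.0052852 = CNY 1,054,961.26
CNY 1,054,961.26 ÷ 0.72420 = NOK 1,456,726.40
NOK 1,456,726.40 ÷ 1.9522 = BRL 746,197.32
BRL 746,197.32 ÷ 0.034048 = JPY 21,916,040

JPY 21,916,040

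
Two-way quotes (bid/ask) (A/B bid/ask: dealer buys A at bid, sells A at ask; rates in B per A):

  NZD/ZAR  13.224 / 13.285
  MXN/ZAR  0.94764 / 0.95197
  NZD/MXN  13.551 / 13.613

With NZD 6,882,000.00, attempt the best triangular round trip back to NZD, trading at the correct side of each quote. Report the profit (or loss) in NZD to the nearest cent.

Net profit: NZD 140,639.94

Best loop NZD → ZAR → MXN → NZD:
NZD 6,882,000.00 × 13.224 (sell NZD at bid) = ZAR 91,007,568.00
ZAR 91,007,568.00 ÷ 0.95197 (buy MXN at ask) = MXN 95,599,197.45
MXN 95,599,197.45 ÷ 13.613 (buy NZD at ask) = NZD 7,022,639.94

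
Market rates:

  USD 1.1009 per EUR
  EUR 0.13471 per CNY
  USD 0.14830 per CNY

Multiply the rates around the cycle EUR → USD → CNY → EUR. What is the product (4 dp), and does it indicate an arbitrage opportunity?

1.0000 (no arbitrage)

Around EUR → USD → CNY → EUR: 1 × 1.1009 ÷ 0.14830 × 0.13471 = 1.000015
Product ≈ 1 (deviation 0.002%, within rounding noise).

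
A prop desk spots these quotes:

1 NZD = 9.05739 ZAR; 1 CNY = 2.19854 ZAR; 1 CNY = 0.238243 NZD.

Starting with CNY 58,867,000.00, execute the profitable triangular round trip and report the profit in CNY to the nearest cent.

Profitable loop is CNY → ZAR → NZD → CNY:
CNY 58,867,000.00 × 2.19854 = ZAR 129,421,454.18
ZAR 129,421,454.18 ÷ 9.05739 = NZD 14,289,045.10
NZD 14,289,045.10 ÷ 0.238243 = CNY 59,976,767.83
Profit = CNY 59,976,767.83 − CNY 58,867,000.00

Profit: CNY 1,109,767.83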